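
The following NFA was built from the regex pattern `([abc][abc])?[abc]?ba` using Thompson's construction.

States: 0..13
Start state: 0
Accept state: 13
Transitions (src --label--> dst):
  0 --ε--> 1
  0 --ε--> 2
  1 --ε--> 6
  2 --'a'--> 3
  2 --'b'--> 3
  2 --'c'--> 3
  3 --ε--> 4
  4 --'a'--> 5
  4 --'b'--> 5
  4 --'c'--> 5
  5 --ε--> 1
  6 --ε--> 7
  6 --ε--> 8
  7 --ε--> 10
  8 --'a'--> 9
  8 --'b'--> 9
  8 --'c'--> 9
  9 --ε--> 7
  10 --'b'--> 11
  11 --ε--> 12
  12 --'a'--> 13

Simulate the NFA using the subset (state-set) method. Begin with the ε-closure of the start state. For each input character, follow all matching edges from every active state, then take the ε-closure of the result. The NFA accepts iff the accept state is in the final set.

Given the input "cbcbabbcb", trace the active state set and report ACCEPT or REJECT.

Answer: REJECT

Trace:
S₀ = ε-closure({0}) = {0,1,2,6,7,8,10}
'c' @ 1: {3,4,7,9,10}
'b' @ 2: {1,5,6,7,8,10,11,12}
'c' @ 3: {7,9,10}
'b' @ 4: {11,12}
'a' @ 5: {13}  (accept∈set)
'b' @ 6: {}  — no active states
rest 'bcb' ignored (set empty)
after full input: {}  (accept=13 not in)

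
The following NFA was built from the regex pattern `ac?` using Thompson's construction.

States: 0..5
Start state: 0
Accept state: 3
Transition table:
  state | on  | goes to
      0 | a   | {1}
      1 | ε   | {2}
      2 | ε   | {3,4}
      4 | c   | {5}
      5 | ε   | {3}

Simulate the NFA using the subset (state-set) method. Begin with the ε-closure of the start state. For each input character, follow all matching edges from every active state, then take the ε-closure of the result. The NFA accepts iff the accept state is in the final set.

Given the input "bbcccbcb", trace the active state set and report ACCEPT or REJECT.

S₀ = ε-closure({0}) = {0}
'b' @ 1: {}  — state set empty
rest 'bcccbcb' ignored (set empty)
after full input: {}  (accept=3 not in)

Answer: REJECT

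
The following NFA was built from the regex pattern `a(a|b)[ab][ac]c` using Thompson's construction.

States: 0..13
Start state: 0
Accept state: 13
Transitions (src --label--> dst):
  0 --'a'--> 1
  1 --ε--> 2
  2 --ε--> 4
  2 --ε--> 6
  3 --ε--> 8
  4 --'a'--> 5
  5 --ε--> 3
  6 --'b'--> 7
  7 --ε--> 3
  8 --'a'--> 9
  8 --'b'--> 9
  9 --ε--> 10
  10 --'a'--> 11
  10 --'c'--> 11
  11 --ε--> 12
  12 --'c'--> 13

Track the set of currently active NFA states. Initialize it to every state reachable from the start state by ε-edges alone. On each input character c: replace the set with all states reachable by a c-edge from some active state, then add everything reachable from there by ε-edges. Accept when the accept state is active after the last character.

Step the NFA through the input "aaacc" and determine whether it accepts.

S₀ = ε-closure({0}) = {0}
'a' @ 1: {1,2,4,6}
'a' @ 2: {3,5,8}
'a' @ 3: {9,10}
'c' @ 4: {11,12}
'c' @ 5: {13}  [accepting]
final: {13}; accept 13 in set

Answer: ACCEPT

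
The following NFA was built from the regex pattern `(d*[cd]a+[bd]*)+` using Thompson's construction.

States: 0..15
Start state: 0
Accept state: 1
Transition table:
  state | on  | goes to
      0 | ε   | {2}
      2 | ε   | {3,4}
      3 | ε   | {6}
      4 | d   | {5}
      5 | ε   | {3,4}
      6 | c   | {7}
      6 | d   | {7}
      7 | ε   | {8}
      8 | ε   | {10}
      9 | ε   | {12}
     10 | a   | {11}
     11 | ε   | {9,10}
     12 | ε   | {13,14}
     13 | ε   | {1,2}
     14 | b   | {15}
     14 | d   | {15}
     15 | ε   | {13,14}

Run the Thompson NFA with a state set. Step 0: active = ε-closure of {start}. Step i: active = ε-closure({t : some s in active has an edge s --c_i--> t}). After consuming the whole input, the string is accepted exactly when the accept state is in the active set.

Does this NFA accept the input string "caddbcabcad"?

Answer: ACCEPT

Steps:
S₀ = ε-closure({0}) = {0,2,3,4,6}
'c' @ 1: {7,8,10}
'a' @ 2: {1,2,3,4,6,9,10,11,12,13,14}  (accept∈set)
'd' @ 3: {1,2,3,4,5,6,7,8,10,13,14,15}  (accept∈set)
'd' @ 4: {1,2,3,4,5,6,7,8,10,13,14,15}  (accept∈set)
'b' @ 5: {1,2,3,4,6,13,14,15}  (accept∈set)
'c' @ 6: {7,8,10}
'a' @ 7: {1,2,3,4,6,9,10,11,12,13,14}  (accept∈set)
'b' @ 8: {1,2,3,4,6,13,14,15}  (accept∈set)
'c' @ 9: {7,8,10}
'a' @ 10: {1,2,3,4,6,9,10,11,12,13,14}  (accept∈set)
'd' @ 11: {1,2,3,4,5,6,7,8,10,13,14,15}  (accept∈set)
end set {1,2,3,4,5,6,7,8,10,13,14,15} — state 1 in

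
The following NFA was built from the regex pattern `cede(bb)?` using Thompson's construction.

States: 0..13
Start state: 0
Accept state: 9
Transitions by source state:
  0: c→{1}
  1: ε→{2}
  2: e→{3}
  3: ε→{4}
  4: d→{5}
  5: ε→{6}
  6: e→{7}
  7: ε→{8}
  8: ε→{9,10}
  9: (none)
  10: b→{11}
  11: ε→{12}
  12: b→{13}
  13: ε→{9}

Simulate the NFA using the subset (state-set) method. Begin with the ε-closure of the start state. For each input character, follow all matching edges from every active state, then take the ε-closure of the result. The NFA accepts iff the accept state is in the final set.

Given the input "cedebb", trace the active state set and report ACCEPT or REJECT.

initial (ε-close {0}): {0}
'c' @ 1: {1,2}
'e' @ 2: {3,4}
'd' @ 3: {5,6}
'e' @ 4: {7,8,9,10}  [accepting]
'b' @ 5: {11,12}
'b' @ 6: {9,13}  [accepting]
after full input: {9,13}  (accept=9 in)

Answer: ACCEPT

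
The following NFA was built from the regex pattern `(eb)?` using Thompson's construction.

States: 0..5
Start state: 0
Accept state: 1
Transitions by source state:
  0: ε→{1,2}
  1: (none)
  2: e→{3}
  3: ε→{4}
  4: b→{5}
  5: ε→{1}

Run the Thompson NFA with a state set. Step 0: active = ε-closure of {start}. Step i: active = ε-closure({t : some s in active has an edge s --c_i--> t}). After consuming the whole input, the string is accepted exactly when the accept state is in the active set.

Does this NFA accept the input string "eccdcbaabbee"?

Answer: REJECT

Steps:
S₀ = ε-closure({0}) = {0,1,2}
'e' @ 1: {3,4}
'c' @ 2: {}  — state set empty
rest 'cdcbaabbee' ignored (set empty)
final: {}; accept 1 not in set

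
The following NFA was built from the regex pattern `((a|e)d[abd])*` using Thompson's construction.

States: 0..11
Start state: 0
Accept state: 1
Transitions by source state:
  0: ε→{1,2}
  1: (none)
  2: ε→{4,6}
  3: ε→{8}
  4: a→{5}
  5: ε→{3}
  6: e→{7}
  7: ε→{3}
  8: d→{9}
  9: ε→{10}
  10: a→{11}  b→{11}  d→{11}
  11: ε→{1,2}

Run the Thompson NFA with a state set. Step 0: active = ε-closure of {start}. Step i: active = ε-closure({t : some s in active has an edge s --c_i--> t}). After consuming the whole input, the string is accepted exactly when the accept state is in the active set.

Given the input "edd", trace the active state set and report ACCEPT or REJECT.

S₀ = ε-closure({0}) = {0,1,2,4,6}
'e' @ 1: {3,7,8}
'd' @ 2: {9,10}
'd' @ 3: {1,2,4,6,11}  [accepting]
end set {1,2,4,6,11} — state 1 in

Answer: ACCEPT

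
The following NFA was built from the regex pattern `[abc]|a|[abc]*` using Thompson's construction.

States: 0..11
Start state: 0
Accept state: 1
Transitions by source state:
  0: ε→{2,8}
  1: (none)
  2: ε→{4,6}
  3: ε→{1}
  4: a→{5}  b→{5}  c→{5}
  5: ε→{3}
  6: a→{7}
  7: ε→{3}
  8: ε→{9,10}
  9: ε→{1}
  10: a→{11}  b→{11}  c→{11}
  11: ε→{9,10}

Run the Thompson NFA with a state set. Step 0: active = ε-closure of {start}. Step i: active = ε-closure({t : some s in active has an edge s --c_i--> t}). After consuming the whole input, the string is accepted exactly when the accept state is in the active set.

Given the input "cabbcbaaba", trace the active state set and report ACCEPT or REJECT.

initial (ε-close {0}): {0,1,2,4,6,8,9,10}
'c' @ 1: {1,3,5,9,10,11}  ✓accept
'a' @ 2: {1,9,10,11}  ✓accept
'b' @ 3: {1,9,10,11}  ✓accept
'b' @ 4: {1,9,10,11}  ✓accept
'c' @ 5: {1,9,10,11}  ✓accept
'b' @ 6: {1,9,10,11}  ✓accept
'a' @ 7: {1,9,10,11}  ✓accept
'a' @ 8: {1,9,10,11}  ✓accept
'b' @ 9: {1,9,10,11}  ✓accept
'a' @ 10: {1,9,10,11}  ✓accept
final: {1,9,10,11}; accept 1 in set

Answer: ACCEPT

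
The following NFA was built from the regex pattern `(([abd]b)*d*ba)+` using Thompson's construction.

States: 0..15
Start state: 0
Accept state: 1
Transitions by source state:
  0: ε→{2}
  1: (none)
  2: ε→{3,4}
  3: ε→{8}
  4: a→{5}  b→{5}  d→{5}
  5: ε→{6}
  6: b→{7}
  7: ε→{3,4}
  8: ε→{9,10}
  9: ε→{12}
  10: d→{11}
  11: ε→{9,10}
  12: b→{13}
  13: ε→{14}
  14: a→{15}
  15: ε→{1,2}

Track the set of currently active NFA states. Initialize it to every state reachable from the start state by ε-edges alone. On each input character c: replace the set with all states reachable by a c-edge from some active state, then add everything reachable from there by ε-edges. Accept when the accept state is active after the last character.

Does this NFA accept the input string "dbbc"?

initial (ε-close {0}): {0,2,3,4,8,9,10,12}
'd' @ 1: {5,6,9,10,11,12}
'b' @ 2: {3,4,7,8,9,10,12,13,14}
'b' @ 3: {5,6,13,14}
'c' @ 4: {}  — no active states
after full input: {}  (accept=1 not in)

Answer: REJECT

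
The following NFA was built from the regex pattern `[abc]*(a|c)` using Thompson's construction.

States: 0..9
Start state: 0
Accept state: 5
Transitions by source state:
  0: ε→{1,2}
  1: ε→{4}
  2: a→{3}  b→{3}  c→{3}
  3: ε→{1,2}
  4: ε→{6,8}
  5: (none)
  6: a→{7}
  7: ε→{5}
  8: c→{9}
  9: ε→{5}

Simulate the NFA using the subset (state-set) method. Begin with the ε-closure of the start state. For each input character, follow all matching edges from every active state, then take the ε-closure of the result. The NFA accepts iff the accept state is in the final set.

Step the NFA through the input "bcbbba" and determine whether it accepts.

Answer: ACCEPT

Steps:
start: ε-closure({0}) = {0,1,2,4,6,8}
'b' @ 1: {1,2,3,4,6,8}
'c' @ 2: {1,2,3,4,5,6,8,9}  [accepting]
'b' @ 3: {1,2,3,4,6,8}
'b' @ 4: {1,2,3,4,6,8}
'b' @ 5: {1,2,3,4,6,8}
'a' @ 6: {1,2,3,4,5,6,7,8}  [accepting]
final: {1,2,3,4,5,6,7,8}; accept 5 in set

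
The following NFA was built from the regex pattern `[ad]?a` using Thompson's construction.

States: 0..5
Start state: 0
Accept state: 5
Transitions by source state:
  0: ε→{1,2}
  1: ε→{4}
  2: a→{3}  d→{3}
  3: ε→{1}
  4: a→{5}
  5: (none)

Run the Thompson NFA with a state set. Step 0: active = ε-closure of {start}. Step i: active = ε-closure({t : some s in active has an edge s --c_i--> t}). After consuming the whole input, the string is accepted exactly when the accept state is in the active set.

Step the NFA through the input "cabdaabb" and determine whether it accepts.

S₀ = ε-closure({0}) = {0,1,2,4}
'c' @ 1: {}  — no active states
rest 'abdaabb' ignored (set empty)
final: {}; accept 5 not in set

Answer: REJECT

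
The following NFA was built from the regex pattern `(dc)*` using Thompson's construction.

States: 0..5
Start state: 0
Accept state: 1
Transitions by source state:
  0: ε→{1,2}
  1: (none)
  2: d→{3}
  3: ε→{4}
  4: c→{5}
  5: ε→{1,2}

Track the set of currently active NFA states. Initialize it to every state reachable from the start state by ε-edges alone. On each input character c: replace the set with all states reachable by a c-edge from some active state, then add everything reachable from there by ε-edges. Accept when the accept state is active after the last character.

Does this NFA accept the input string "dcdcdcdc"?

S₀ = ε-closure({0}) = {0,1,2}
'd' @ 1: {3,4}
'c' @ 2: {1,2,5}  (accept∈set)
'd' @ 3: {3,4}
'c' @ 4: {1,2,5}  (accept∈set)
'd' @ 5: {3,4}
'c' @ 6: {1,2,5}  (accept∈set)
'd' @ 7: {3,4}
'c' @ 8: {1,2,5}  (accept∈set)
final: {1,2,5}; accept 1 in set

Answer: ACCEPT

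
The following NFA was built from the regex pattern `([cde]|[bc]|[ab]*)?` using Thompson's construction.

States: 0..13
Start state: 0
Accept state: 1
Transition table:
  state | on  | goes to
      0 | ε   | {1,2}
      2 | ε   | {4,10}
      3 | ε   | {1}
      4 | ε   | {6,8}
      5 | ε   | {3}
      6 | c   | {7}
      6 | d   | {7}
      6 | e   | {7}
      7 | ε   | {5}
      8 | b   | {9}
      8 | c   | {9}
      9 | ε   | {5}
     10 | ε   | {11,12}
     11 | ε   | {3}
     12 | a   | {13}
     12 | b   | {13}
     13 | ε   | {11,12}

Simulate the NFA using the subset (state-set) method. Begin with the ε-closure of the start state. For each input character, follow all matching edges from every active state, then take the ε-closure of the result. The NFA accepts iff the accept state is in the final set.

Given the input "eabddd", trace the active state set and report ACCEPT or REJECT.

Answer: REJECT

Derivation:
initial (ε-close {0}): {0,1,2,3,4,6,8,10,11,12}
'e' @ 1: {1,3,5,7}  [accepting]
'a' @ 2: {}  — no active states
rest 'bddd' ignored (set empty)
after full input: {}  (accept=1 not in)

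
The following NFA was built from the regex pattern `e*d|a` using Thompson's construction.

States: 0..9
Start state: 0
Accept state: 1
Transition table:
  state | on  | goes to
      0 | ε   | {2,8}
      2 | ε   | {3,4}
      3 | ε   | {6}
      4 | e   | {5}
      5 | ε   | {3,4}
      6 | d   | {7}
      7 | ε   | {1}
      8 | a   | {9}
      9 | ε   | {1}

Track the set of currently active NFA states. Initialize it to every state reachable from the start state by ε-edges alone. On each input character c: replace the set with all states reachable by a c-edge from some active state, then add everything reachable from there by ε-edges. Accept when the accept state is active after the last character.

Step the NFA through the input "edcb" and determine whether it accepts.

S₀ = ε-closure({0}) = {0,2,3,4,6,8}
'e' @ 1: {3,4,5,6}
'd' @ 2: {1,7}  ✓accept
'c' @ 3: {}  — no active states
rest 'b' ignored (set empty)
after full input: {}  (accept=1 not in)

Answer: REJECT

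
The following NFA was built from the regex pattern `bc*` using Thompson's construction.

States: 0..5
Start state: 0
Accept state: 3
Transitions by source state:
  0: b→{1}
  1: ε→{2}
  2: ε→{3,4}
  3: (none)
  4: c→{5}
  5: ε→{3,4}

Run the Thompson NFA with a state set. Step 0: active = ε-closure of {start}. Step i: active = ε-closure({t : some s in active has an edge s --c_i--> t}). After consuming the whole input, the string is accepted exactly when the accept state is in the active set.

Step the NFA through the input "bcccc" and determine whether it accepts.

Answer: ACCEPT

Trace:
start: ε-closure({0}) = {0}
'b' @ 1: {1,2,3,4}  (accept∈set)
'c' @ 2: {3,4,5}  (accept∈set)
'c' @ 3: {3,4,5}  (accept∈set)
'c' @ 4: {3,4,5}  (accept∈set)
'c' @ 5: {3,4,5}  (accept∈set)
after full input: {3,4,5}  (accept=3 in)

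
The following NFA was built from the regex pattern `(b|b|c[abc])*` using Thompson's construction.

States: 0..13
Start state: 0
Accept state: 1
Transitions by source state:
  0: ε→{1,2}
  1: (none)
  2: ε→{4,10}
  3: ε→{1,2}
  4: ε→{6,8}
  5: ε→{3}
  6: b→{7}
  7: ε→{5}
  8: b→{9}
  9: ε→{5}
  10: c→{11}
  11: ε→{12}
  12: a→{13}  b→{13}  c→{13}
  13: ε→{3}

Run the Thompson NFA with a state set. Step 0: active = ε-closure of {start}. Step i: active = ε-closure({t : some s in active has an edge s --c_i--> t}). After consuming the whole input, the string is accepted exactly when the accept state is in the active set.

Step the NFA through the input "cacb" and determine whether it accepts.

Answer: ACCEPT

Steps:
initial (ε-close {0}): {0,1,2,4,6,8,10}
'c' @ 1: {11,12}
'a' @ 2: {1,2,3,4,6,8,10,13}  (accept∈set)
'c' @ 3: {11,12}
'b' @ 4: {1,2,3,4,6,8,10,13}  (accept∈set)
after full input: {1,2,3,4,6,8,10,13}  (accept=1 in)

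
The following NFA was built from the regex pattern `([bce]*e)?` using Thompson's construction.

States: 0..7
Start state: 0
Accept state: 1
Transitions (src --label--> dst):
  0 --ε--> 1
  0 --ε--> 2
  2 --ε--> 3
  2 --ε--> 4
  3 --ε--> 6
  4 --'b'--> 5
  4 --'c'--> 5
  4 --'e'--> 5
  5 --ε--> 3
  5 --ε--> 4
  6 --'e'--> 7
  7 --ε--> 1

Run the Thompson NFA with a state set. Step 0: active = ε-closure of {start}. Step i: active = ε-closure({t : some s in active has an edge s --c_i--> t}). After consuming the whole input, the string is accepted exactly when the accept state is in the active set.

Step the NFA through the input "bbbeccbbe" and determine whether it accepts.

start: ε-closure({0}) = {0,1,2,3,4,6}
'b' @ 1: {3,4,5,6}
'b' @ 2: {3,4,5,6}
'b' @ 3: {3,4,5,6}
'e' @ 4: {1,3,4,5,6,7}  ✓accept
'c' @ 5: {3,4,5,6}
'c' @ 6: {3,4,5,6}
'b' @ 7: {3,4,5,6}
'b' @ 8: {3,4,5,6}
'e' @ 9: {1,3,4,5,6,7}  ✓accept
final: {1,3,4,5,6,7}; accept 1 in set

Answer: ACCEPT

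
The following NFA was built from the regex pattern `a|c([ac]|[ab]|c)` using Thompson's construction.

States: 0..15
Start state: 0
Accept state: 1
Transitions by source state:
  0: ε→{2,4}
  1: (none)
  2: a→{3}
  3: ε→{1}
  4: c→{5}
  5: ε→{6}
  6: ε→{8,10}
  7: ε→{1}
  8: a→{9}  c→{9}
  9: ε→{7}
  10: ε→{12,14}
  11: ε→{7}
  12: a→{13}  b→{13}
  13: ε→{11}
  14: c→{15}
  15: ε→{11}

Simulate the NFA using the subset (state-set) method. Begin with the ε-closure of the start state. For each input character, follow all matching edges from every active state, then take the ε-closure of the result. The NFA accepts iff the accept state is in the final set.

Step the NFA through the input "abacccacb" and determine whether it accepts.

Answer: REJECT

Derivation:
start: ε-closure({0}) = {0,2,4}
'a' @ 1: {1,3}  [accepting]
'b' @ 2: {}  — dead — no transitions
rest 'acccacb' ignored (set empty)
after full input: {}  (accept=1 not in)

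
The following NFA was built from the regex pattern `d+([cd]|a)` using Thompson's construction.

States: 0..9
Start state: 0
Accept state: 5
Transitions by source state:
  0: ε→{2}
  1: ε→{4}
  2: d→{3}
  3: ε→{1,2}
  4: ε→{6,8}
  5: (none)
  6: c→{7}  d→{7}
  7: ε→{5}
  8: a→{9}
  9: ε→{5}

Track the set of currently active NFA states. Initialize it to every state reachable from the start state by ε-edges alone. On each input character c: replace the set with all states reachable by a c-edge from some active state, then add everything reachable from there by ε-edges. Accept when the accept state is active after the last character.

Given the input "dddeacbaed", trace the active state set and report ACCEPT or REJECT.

Answer: REJECT

Derivation:
initial (ε-close {0}): {0,2}
'd' @ 1: {1,2,3,4,6,8}
'd' @ 2: {1,2,3,4,5,6,7,8}  (accept∈set)
'd' @ 3: {1,2,3,4,5,6,7,8}  (accept∈set)
'e' @ 4: {}  — state set empty
rest 'acbaed' ignored (set empty)
final: {}; accept 5 not in set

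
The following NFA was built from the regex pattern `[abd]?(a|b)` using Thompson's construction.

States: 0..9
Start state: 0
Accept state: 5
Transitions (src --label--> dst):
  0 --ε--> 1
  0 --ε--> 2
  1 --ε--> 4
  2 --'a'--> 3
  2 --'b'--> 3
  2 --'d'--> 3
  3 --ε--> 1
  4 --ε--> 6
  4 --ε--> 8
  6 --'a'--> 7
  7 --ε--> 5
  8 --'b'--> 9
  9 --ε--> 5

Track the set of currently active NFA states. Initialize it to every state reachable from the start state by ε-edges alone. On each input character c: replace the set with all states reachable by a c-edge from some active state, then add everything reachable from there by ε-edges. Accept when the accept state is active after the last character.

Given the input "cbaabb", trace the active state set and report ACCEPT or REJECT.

start: ε-closure({0}) = {0,1,2,4,6,8}
'c' @ 1: {}  — no active states
rest 'baabb' ignored (set empty)
final: {}; accept 5 not in set

Answer: REJECT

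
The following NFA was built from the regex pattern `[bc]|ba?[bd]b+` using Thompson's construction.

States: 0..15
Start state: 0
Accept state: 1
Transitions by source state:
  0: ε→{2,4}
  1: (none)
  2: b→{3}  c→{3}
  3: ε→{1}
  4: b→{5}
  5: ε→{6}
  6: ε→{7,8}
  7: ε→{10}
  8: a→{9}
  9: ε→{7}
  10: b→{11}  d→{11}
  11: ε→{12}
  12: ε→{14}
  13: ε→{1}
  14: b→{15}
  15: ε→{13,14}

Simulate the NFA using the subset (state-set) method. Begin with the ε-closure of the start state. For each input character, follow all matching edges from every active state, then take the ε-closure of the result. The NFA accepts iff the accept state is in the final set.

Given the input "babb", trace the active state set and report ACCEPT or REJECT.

initial (ε-close {0}): {0,2,4}
'b' @ 1: {1,3,5,6,7,8,10}  ✓accept
'a' @ 2: {7,9,10}
'b' @ 3: {11,12,14}
'b' @ 4: {1,13,14,15}  ✓accept
end set {1,13,14,15} — state 1 in

Answer: ACCEPT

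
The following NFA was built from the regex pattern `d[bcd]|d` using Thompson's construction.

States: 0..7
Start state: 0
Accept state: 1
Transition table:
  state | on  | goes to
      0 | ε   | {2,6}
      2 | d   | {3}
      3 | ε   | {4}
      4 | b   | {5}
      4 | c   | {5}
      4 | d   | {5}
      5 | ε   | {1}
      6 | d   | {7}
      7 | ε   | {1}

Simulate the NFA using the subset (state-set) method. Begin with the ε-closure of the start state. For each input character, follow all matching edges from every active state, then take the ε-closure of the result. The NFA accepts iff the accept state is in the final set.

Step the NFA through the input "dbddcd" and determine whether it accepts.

Answer: REJECT

Derivation:
start: ε-closure({0}) = {0,2,6}
'd' @ 1: {1,3,4,7}  (accept∈set)
'b' @ 2: {1,5}  (accept∈set)
'd' @ 3: {}  — dead — no transitions
rest 'dcd' ignored (set empty)
final: {}; accept 1 not in set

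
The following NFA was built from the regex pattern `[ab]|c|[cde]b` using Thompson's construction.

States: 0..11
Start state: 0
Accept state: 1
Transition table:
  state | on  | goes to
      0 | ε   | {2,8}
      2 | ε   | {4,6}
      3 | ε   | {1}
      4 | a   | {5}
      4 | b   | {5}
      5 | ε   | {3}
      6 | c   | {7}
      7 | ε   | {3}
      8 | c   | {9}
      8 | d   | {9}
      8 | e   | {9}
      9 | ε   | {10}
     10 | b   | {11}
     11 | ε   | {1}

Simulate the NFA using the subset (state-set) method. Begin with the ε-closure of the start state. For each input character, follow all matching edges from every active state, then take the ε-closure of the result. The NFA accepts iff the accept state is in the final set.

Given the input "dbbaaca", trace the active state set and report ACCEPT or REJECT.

initial (ε-close {0}): {0,2,4,6,8}
'd' @ 1: {9,10}
'b' @ 2: {1,11}  [accepting]
'b' @ 3: {}  — no active states
rest 'aaca' ignored (set empty)
after full input: {}  (accept=1 not in)

Answer: REJECT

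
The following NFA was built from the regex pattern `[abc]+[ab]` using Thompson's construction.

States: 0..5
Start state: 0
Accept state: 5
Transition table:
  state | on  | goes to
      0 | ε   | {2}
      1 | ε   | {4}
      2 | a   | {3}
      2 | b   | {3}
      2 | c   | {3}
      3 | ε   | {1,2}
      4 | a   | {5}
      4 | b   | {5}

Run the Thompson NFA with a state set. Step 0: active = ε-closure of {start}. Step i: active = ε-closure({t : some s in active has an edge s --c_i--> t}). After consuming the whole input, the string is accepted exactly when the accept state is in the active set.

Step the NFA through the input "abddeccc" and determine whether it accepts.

start: ε-closure({0}) = {0,2}
'a' @ 1: {1,2,3,4}
'b' @ 2: {1,2,3,4,5}  ✓accept
'd' @ 3: {}  — no active states
rest 'deccc' ignored (set empty)
end set {} — state 5 not in

Answer: REJECT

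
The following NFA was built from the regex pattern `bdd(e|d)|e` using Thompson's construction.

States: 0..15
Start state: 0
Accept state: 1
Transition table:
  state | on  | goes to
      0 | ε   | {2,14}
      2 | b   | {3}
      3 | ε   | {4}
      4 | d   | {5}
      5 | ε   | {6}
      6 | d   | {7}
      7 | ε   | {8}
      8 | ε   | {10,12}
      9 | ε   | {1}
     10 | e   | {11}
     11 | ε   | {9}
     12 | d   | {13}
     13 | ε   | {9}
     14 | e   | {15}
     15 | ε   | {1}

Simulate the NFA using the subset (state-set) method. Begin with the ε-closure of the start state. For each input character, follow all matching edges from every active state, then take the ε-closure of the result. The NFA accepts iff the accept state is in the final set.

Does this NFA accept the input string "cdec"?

Answer: REJECT

Trace:
S₀ = ε-closure({0}) = {0,2,14}
'c' @ 1: {}  — no active states
rest 'dec' ignored (set empty)
final: {}; accept 1 not in set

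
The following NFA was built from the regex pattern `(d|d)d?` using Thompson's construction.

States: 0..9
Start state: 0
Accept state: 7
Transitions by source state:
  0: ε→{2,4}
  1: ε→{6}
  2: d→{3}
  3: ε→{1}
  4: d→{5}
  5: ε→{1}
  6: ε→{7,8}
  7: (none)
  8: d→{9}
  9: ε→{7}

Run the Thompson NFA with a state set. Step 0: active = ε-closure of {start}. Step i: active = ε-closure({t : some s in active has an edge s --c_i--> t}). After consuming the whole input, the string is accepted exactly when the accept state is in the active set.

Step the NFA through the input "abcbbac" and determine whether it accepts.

start: ε-closure({0}) = {0,2,4}
'a' @ 1: {}  — no active states
rest 'bcbbac' ignored (set empty)
end set {} — state 7 not in

Answer: REJECT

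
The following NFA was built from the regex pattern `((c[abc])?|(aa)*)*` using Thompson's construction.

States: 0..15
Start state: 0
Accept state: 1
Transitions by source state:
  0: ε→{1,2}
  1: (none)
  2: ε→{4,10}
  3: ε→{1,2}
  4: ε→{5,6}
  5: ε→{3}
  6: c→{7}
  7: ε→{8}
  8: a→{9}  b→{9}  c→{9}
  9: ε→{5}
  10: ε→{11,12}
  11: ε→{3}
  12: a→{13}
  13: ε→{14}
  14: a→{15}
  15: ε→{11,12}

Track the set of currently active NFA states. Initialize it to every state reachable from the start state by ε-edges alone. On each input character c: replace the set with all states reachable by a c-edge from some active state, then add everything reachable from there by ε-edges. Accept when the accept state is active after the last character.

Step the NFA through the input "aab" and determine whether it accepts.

Answer: REJECT

Steps:
S₀ = ε-closure({0}) = {0,1,2,3,4,5,6,10,11,12}
'a' @ 1: {13,14}
'a' @ 2: {1,2,3,4,5,6,10,11,12,15}  (accept∈set)
'b' @ 3: {}  — no active states
after full input: {}  (accept=1 not in)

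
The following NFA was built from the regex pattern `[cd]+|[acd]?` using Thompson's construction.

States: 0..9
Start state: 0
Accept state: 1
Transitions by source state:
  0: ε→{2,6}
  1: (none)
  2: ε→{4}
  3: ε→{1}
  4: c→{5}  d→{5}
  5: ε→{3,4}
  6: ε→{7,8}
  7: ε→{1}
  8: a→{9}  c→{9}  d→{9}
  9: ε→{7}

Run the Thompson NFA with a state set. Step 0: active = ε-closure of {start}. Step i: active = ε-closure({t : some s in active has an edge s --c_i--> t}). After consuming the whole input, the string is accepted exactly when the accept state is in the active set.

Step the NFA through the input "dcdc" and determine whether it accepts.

Answer: ACCEPT

Steps:
initial (ε-close {0}): {0,1,2,4,6,7,8}
'd' @ 1: {1,3,4,5,7,9}  [accepting]
'c' @ 2: {1,3,4,5}  [accepting]
'd' @ 3: {1,3,4,5}  [accepting]
'c' @ 4: {1,3,4,5}  [accepting]
after full input: {1,3,4,5}  (accept=1 in)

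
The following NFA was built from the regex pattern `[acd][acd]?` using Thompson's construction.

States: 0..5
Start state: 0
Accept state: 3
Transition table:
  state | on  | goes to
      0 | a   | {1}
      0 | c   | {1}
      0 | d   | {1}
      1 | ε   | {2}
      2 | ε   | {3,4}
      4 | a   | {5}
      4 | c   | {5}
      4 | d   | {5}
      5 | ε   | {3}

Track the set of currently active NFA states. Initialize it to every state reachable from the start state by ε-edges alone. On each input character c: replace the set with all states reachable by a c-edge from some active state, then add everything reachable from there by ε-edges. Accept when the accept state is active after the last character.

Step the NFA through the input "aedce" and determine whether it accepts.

Answer: REJECT

Steps:
initial (ε-close {0}): {0}
'a' @ 1: {1,2,3,4}  (accept∈set)
'e' @ 2: {}  — dead — no transitions
rest 'dce' ignored (set empty)
after full input: {}  (accept=3 not in)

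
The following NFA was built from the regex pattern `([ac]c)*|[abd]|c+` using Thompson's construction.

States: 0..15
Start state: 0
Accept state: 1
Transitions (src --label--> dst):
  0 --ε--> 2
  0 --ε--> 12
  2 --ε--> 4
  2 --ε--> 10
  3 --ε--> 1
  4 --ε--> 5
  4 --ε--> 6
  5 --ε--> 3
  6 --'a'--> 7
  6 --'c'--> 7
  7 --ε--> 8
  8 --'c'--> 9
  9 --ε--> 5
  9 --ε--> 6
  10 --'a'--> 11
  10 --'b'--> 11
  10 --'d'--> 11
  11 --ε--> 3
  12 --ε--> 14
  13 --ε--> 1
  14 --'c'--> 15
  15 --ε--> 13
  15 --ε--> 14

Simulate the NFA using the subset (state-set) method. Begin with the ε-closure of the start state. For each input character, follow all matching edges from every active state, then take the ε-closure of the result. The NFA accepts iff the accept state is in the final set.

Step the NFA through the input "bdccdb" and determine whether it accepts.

Answer: REJECT

Steps:
S₀ = ε-closure({0}) = {0,1,2,3,4,5,6,10,12,14}
'b' @ 1: {1,3,11}  ✓accept
'd' @ 2: {}  — dead — no transitions
rest 'ccdb' ignored (set empty)
end set {} — state 1 not in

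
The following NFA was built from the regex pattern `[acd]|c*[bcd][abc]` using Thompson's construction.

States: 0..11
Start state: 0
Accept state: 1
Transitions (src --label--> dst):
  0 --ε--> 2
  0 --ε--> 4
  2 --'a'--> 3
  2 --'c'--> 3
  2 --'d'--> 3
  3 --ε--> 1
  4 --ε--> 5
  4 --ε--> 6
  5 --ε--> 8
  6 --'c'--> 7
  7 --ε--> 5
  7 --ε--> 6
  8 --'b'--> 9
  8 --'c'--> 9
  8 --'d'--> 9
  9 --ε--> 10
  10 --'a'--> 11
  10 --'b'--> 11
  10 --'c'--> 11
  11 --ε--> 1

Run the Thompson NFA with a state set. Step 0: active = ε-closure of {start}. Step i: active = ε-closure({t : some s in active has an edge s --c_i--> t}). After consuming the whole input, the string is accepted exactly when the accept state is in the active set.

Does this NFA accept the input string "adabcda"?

Answer: REJECT

Steps:
S₀ = ε-closure({0}) = {0,2,4,5,6,8}
'a' @ 1: {1,3}  ✓accept
'd' @ 2: {}  — dead — no transitions
rest 'abcda' ignored (set empty)
final: {}; accept 1 not in set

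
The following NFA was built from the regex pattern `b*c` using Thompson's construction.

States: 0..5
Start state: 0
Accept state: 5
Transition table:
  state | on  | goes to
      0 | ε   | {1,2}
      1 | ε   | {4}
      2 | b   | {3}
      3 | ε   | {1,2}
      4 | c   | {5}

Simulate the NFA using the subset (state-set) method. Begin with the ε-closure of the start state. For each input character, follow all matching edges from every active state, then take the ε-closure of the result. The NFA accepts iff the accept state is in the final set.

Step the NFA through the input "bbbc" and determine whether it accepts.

start: ε-closure({0}) = {0,1,2,4}
'b' @ 1: {1,2,3,4}
'b' @ 2: {1,2,3,4}
'b' @ 3: {1,2,3,4}
'c' @ 4: {5}  [accepting]
final: {5}; accept 5 in set

Answer: ACCEPT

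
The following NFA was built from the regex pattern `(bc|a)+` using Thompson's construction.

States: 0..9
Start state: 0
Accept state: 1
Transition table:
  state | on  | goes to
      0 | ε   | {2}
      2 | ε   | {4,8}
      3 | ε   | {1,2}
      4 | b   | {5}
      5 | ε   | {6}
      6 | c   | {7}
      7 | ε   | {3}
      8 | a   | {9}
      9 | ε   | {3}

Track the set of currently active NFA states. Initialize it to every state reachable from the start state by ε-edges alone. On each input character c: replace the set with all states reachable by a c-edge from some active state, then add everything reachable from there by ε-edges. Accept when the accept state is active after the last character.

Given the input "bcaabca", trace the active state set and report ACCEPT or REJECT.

S₀ = ε-closure({0}) = {0,2,4,8}
'b' @ 1: {5,6}
'c' @ 2: {1,2,3,4,7,8}  ✓accept
'a' @ 3: {1,2,3,4,8,9}  ✓accept
'a' @ 4: {1,2,3,4,8,9}  ✓accept
'b' @ 5: {5,6}
'c' @ 6: {1,2,3,4,7,8}  ✓accept
'a' @ 7: {1,2,3,4,8,9}  ✓accept
end set {1,2,3,4,8,9} — state 1 in

Answer: ACCEPT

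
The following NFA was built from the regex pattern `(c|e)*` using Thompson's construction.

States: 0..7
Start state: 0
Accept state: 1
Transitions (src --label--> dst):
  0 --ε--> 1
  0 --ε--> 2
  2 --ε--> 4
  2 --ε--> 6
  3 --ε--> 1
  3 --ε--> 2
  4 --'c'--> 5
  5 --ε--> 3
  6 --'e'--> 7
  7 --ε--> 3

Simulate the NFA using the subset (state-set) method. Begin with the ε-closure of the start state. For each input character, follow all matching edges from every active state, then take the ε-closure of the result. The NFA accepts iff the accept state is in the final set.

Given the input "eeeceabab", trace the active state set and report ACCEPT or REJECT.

start: ε-closure({0}) = {0,1,2,4,6}
'e' @ 1: {1,2,3,4,6,7}  [accepting]
'e' @ 2: {1,2,3,4,6,7}  [accepting]
'e' @ 3: {1,2,3,4,6,7}  [accepting]
'c' @ 4: {1,2,3,4,5,6}  [accepting]
'e' @ 5: {1,2,3,4,6,7}  [accepting]
'a' @ 6: {}  — dead — no transitions
rest 'bab' ignored (set empty)
final: {}; accept 1 not in set

Answer: REJECT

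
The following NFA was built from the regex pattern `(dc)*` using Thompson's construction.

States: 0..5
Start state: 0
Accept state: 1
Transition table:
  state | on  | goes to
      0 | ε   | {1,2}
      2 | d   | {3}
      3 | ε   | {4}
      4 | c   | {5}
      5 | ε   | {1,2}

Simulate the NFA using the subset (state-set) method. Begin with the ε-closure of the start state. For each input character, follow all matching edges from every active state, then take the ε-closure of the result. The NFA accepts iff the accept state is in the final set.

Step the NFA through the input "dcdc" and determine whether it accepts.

Answer: ACCEPT

Trace:
S₀ = ε-closure({0}) = {0,1,2}
'd' @ 1: {3,4}
'c' @ 2: {1,2,5}  [accepting]
'd' @ 3: {3,4}
'c' @ 4: {1,2,5}  [accepting]
after full input: {1,2,5}  (accept=1 in)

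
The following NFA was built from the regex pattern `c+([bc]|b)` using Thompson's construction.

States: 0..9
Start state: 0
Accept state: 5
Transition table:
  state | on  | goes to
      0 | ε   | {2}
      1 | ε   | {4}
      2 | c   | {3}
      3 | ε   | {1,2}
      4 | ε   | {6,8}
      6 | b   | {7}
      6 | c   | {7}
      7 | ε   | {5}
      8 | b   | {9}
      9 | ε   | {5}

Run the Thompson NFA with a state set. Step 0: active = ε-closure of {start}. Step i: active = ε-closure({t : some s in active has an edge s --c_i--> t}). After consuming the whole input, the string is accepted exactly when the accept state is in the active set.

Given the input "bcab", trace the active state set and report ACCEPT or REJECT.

initial (ε-close {0}): {0,2}
'b' @ 1: {}  — dead — no transitions
rest 'cab' ignored (set empty)
after full input: {}  (accept=5 not in)

Answer: REJECT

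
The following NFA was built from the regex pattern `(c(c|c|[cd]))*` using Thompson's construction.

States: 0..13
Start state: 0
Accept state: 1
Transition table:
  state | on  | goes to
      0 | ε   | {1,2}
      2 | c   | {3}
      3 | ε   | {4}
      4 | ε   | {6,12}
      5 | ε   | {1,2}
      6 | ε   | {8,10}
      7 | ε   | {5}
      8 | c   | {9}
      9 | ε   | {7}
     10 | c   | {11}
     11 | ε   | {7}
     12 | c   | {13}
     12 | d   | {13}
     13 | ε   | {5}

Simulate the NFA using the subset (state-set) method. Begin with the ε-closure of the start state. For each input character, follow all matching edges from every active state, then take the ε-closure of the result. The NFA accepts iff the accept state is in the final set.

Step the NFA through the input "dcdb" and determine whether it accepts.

Answer: REJECT

Trace:
initial (ε-close {0}): {0,1,2}
'd' @ 1: {}  — state set empty
rest 'cdb' ignored (set empty)
after full input: {}  (accept=1 not in)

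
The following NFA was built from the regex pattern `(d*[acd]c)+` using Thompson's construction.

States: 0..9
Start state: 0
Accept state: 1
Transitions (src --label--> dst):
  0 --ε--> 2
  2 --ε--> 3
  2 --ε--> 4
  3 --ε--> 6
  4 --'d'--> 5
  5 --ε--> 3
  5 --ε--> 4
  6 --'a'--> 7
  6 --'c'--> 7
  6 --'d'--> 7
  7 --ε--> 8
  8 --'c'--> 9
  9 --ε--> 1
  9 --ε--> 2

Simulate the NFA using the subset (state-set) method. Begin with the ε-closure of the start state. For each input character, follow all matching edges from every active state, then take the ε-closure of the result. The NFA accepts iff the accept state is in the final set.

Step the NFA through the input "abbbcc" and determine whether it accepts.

Answer: REJECT

Derivation:
S₀ = ε-closure({0}) = {0,2,3,4,6}
'a' @ 1: {7,8}
'b' @ 2: {}  — no active states
rest 'bbcc' ignored (set empty)
end set {} — state 1 not in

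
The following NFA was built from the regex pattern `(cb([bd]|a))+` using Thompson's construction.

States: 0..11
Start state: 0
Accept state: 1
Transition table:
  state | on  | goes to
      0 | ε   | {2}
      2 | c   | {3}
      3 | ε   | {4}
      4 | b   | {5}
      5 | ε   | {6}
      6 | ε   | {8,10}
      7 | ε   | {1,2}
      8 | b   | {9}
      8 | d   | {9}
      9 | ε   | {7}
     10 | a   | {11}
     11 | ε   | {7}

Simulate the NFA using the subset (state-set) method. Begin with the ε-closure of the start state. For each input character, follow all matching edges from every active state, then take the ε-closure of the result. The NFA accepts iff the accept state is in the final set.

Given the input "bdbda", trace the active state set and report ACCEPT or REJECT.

Answer: REJECT

Derivation:
initial (ε-close {0}): {0,2}
'b' @ 1: {}  — no active states
rest 'dbda' ignored (set empty)
final: {}; accept 1 not in set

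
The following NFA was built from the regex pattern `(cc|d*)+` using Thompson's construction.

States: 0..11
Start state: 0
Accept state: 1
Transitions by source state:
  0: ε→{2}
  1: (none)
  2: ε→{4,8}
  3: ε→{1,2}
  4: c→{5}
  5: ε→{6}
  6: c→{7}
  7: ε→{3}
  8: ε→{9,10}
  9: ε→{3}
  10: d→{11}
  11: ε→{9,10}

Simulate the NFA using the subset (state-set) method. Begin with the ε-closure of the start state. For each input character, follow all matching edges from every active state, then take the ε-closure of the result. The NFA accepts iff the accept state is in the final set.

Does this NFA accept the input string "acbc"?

initial (ε-close {0}): {0,1,2,3,4,8,9,10}
'a' @ 1: {}  — dead — no transitions
rest 'cbc' ignored (set empty)
final: {}; accept 1 not in set

Answer: REJECT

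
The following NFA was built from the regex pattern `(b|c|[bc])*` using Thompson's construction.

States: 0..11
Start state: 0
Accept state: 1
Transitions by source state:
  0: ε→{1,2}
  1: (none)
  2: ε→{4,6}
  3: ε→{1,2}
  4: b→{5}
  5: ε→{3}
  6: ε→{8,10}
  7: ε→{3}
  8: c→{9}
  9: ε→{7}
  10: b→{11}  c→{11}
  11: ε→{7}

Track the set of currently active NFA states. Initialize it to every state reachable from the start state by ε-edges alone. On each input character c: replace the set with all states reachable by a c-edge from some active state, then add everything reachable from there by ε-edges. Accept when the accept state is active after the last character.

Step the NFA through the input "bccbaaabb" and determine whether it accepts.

Answer: REJECT

Trace:
S₀ = ε-closure({0}) = {0,1,2,4,6,8,10}
'b' @ 1: {1,2,3,4,5,6,7,8,10,11}  (accept∈set)
'c' @ 2: {1,2,3,4,6,7,8,9,10,11}  (accept∈set)
'c' @ 3: {1,2,3,4,6,7,8,9,10,11}  (accept∈set)
'b' @ 4: {1,2,3,4,5,6,7,8,10,11}  (accept∈set)
'a' @ 5: {}  — state set empty
rest 'aabb' ignored (set empty)
final: {}; accept 1 not in set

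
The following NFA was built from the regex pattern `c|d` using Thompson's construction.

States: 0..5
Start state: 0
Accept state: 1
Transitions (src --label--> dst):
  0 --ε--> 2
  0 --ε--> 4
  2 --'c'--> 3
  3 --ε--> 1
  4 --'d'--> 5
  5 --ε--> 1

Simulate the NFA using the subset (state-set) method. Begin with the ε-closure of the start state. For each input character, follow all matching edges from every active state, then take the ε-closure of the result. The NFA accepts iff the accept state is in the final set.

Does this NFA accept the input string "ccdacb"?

Answer: REJECT

Derivation:
S₀ = ε-closure({0}) = {0,2,4}
'c' @ 1: {1,3}  [accepting]
'c' @ 2: {}  — no active states
rest 'dacb' ignored (set empty)
final: {}; accept 1 not in set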